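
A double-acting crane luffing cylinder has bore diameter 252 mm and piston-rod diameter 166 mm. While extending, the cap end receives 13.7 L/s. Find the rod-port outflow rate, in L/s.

Q_out ≈ 7.76 L/s

Cap-side area A_cap = π/4 × (252 mm)² = 49880 mm^2
Rod-side annular area A_ann = π/4 × (252² − 166²) = 28230 mm^2
Piston speed v = Q_in/A_cap; rod-end outflow Q_out = v × A_ann = Q_in × A_ann/A_cap.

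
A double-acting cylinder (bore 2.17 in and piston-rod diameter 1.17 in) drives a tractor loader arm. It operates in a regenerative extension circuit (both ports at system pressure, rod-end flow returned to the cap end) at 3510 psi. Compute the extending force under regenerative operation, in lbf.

With equal pressure on both faces, forces on the annular region cancel; the net push is pressure × rod cross-section.
Rod cross-section A_rod = π/4 × (1.17 in)² = 1.075 in^2
F = P × A_rod

F ≈ 3770 lbf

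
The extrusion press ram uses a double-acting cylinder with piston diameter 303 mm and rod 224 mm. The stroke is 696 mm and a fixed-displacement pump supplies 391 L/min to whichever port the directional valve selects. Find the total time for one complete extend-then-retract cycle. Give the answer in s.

t ≈ 11.2 s

Cap-side area A_cap = π/4 × (303 mm)² = 72110 mm^2
Rod-side annular area A_ann = π/4 × (303² − 224²) = 32700 mm^2
t_ext = A_cap·L/Q = 7.701 s
t_ret = A_ann·L/Q = 3.492 s
t_cycle = t_ext + t_ret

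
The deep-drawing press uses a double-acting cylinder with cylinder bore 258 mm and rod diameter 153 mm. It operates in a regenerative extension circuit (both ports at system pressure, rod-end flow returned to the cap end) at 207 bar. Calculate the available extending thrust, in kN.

With equal pressure on both faces, forces on the annular region cancel; the net push is pressure × rod cross-section.
Rod cross-section A_rod = π/4 × (153 mm)² = 18390 mm^2
F = P × A_rod

F ≈ 381 kN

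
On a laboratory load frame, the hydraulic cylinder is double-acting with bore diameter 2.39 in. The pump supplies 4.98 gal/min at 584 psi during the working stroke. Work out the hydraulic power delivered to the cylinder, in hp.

Hydraulic power = P × Q

W ≈ 1.70 hp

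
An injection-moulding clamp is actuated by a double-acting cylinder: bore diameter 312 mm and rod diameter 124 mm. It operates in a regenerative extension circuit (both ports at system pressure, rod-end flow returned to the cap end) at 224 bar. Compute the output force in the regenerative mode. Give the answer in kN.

F ≈ 271 kN

With equal pressure on both faces, forces on the annular region cancel; the net push is pressure × rod cross-section.
Rod cross-section A_rod = π/4 × (124 mm)² = 12080 mm^2
F = P × A_rod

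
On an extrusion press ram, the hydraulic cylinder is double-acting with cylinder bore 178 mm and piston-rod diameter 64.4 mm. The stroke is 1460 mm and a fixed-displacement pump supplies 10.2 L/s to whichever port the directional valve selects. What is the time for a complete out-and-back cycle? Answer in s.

t ≈ 6.66 s

Cap-side area A_cap = π/4 × (178 mm)² = 24880 mm^2
Rod-side annular area A_ann = π/4 × (178² − 64.4²) = 21630 mm^2
t_ext = A_cap·L/Q = 3.562 s
t_ret = A_ann·L/Q = 3.096 s
t_cycle = t_ext + t_ret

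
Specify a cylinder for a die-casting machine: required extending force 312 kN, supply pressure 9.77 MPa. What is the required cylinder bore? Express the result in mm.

Extension force acts on the full piston face: F = P × (π/4)D².
D = √(4F / (πP)) = √(4 × 312 kN / (π × 9.77 MPa))

D ≈ 202 mm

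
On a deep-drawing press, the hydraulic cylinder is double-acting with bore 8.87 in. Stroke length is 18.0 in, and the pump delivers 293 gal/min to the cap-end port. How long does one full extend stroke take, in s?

Cap-side area A_cap = π/4 × (8.87 in)² = 61.79 in^2
Swept volume V = A × L; t = V / Q = A·L / Q

t ≈ 0.986 s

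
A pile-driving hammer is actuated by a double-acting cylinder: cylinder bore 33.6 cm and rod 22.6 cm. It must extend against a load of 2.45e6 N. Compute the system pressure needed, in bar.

P ≈ 276 bar

Cap-side area A_cap = π/4 × (33.6 cm)² = 886.7 cm^2
P = F / A = 2.45e6 N / A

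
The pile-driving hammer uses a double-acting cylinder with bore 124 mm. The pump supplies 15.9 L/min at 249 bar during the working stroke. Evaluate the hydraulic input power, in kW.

W ≈ 6.60 kW

Hydraulic power = P × Q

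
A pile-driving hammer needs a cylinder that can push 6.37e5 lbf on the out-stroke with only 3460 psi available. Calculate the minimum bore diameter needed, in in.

Extension force acts on the full piston face: F = P × (π/4)D².
D = √(4F / (πP)) = √(4 × 6.37e5 lbf / (π × 3460 psi))

D ≈ 15.3 in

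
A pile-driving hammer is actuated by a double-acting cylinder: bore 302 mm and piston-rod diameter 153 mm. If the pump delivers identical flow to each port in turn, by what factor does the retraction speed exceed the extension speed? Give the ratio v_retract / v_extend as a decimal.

Cap-side area A_cap = π/4 × (302 mm)² = 71630 mm^2
Rod-side annular area A_ann = π/4 × (302² − 153²) = 53250 mm^2
For equal Q, v ∝ 1/A, so v_ret/v_ext = A_cap/A_ann.

v_ret/v_ext ≈ 1.35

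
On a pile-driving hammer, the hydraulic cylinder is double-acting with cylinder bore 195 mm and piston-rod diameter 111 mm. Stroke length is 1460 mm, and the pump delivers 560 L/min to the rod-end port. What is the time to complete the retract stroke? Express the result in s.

Rod-side annular area A_ann = π/4 × (195² − 111²) = 20190 mm^2
Swept volume V = A × L; t = V / Q = A·L / Q

t ≈ 3.16 s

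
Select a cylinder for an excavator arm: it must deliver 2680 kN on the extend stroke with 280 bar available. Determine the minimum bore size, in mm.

D ≈ 349 mm

Extension force acts on the full piston face: F = P × (π/4)D².
D = √(4F / (πP)) = √(4 × 2680 kN / (π × 280 bar))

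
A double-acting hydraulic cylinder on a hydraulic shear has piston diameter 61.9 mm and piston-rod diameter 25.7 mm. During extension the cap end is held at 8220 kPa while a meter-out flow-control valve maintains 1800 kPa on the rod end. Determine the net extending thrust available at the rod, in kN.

F ≈ 20.3 kN

Cap-side area A_cap = π/4 × (61.9 mm)² = 3009 mm^2
Rod-side annular area A_ann = π/4 × (61.9² − 25.7²) = 2491 mm^2
Net thrust = P_cap·A_cap − P_rod·A_ann = 24.74 kN − 4.483 kN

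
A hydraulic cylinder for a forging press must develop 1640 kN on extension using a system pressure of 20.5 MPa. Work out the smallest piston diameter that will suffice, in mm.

Extension force acts on the full piston face: F = P × (π/4)D².
D = √(4F / (πP)) = √(4 × 1640 kN / (π × 20.5 MPa))

D ≈ 319 mm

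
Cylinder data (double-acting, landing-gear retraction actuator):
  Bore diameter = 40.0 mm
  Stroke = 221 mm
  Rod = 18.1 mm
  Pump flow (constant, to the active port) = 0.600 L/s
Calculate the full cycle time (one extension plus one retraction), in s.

Cap-side area A_cap = π/4 × (40.0 mm)² = 1257 mm^2
Rod-side annular area A_ann = π/4 × (40.0² − 18.1²) = 999.3 mm^2
t_ext = A_cap·L/Q = 0.4629 s
t_ret = A_ann·L/Q = 0.3681 s
t_cycle = t_ext + t_ret

t ≈ 0.831 s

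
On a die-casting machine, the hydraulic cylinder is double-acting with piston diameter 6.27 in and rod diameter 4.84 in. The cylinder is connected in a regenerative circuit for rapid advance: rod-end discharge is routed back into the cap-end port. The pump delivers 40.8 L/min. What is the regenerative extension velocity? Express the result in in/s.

In regeneration the rod-end outflow joins the pump flow into the cap end, so the net volume the pump must supply per unit advance equals the rod cross-section area.
Rod cross-section A_rod = π/4 × (4.84 in)² = 18.40 in^2
v = Q_pump / A_rod

v ≈ 2.26 in/s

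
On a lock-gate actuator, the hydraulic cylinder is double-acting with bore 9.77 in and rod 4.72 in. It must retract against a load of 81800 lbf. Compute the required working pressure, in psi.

P ≈ 1420 psi

Rod-side annular area A_ann = π/4 × (9.77² − 4.72²) = 57.47 in^2
Retraction: pressure acts on the annular area.
P = F / A = 81800 lbf / A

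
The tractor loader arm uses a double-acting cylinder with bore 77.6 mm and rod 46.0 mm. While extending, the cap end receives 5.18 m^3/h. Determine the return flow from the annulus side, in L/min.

Q_out ≈ 56.0 L/min

Cap-side area A_cap = π/4 × (77.6 mm)² = 4729 mm^2
Rod-side annular area A_ann = π/4 × (77.6² − 46.0²) = 3068 mm^2
Piston speed v = Q_in/A_cap; rod-end outflow Q_out = v × A_ann = Q_in × A_ann/A_cap.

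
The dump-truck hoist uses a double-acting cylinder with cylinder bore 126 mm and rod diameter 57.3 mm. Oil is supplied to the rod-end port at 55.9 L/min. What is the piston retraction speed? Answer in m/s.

Rod-side annular area A_ann = π/4 × (126² − 57.3²) = 9890 mm^2
Flow into the rod-end port fills the annular volume.
v = Q / A

v ≈ 0.0942 m/s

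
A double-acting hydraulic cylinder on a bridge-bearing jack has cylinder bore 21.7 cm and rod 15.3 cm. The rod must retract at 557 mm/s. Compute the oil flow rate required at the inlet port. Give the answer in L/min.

Q ≈ 622 L/min

Rod-side annular area A_ann = π/4 × (21.7² − 15.3²) = 186.0 cm^2
Q = A × v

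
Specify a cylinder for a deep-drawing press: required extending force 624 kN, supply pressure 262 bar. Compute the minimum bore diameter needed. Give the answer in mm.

D ≈ 174 mm

Extension force acts on the full piston face: F = P × (π/4)D².
D = √(4F / (πP)) = √(4 × 624 kN / (π × 262 bar))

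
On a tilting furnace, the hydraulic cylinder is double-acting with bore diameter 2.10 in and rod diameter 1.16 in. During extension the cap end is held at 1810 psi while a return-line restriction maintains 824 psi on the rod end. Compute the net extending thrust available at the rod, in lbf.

Cap-side area A_cap = π/4 × (2.10 in)² = 3.464 in^2
Rod-side annular area A_ann = π/4 × (2.10² − 1.16²) = 2.407 in^2
Net thrust = P_cap·A_cap − P_rod·A_ann = 6269 lbf − 1983 lbf

F ≈ 4290 lbf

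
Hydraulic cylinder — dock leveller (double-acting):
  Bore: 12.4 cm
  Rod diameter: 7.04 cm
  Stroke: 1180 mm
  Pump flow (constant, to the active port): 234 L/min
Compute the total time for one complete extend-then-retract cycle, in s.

t ≈ 6.13 s

Cap-side area A_cap = π/4 × (12.4 cm)² = 120.8 cm^2
Rod-side annular area A_ann = π/4 × (12.4² − 7.04²) = 81.84 cm^2
t_ext = A_cap·L/Q = 3.654 s
t_ret = A_ann·L/Q = 2.476 s
t_cycle = t_ext + t_ret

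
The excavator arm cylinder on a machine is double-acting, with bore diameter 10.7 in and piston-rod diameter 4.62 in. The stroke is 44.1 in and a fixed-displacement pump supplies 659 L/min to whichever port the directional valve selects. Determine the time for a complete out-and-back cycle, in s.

t ≈ 10.7 s

Cap-side area A_cap = π/4 × (10.7 in)² = 89.92 in^2
Rod-side annular area A_ann = π/4 × (10.7² − 4.62²) = 73.16 in^2
t_ext = A_cap·L/Q = 5.916 s
t_ret = A_ann·L/Q = 4.813 s
t_cycle = t_ext + t_ret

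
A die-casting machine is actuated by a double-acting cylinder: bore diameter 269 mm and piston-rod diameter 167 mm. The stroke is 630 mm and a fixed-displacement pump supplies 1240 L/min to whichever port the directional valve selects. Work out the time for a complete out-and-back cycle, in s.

Cap-side area A_cap = π/4 × (269 mm)² = 56830 mm^2
Rod-side annular area A_ann = π/4 × (269² − 167²) = 34930 mm^2
t_ext = A_cap·L/Q = 1.732 s
t_ret = A_ann·L/Q = 1.065 s
t_cycle = t_ext + t_ret

t ≈ 2.80 s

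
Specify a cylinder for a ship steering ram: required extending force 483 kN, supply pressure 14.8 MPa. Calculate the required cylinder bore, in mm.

Extension force acts on the full piston face: F = P × (π/4)D².
D = √(4F / (πP)) = √(4 × 483 kN / (π × 14.8 MPa))

D ≈ 204 mm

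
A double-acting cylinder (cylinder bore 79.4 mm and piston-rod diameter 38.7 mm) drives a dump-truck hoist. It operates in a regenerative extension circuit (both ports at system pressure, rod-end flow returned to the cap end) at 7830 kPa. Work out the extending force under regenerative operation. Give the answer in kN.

F ≈ 9.21 kN

With equal pressure on both faces, forces on the annular region cancel; the net push is pressure × rod cross-section.
Rod cross-section A_rod = π/4 × (38.7 mm)² = 1176 mm^2
F = P × A_rod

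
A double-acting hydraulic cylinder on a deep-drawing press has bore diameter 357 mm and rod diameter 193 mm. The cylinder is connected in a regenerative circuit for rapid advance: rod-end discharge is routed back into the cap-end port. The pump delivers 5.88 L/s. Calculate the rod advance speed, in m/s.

In regeneration the rod-end outflow joins the pump flow into the cap end, so the net volume the pump must supply per unit advance equals the rod cross-section area.
Rod cross-section A_rod = π/4 × (193 mm)² = 29260 mm^2
v = Q_pump / A_rod

v ≈ 0.201 m/s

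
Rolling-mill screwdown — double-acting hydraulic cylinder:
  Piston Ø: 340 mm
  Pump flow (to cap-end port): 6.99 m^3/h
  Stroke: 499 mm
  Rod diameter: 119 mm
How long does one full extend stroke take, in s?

Cap-side area A_cap = π/4 × (340 mm)² = 90790 mm^2
Swept volume V = A × L; t = V / Q = A·L / Q

t ≈ 23.3 s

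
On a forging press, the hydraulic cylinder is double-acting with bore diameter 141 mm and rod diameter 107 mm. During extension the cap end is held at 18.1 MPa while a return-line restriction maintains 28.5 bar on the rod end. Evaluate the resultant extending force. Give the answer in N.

Cap-side area A_cap = π/4 × (141 mm)² = 15610 mm^2
Rod-side annular area A_ann = π/4 × (141² − 107²) = 6622 mm^2
Net thrust = P_cap·A_cap − P_rod·A_ann = 2.826e5 N − 18870 N

F ≈ 2.64e5 N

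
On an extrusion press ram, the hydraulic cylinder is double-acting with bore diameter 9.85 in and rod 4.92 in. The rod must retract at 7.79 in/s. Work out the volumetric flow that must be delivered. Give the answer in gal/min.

Q ≈ 116 gal/min

Rod-side annular area A_ann = π/4 × (9.85² − 4.92²) = 57.19 in^2
Q = A × v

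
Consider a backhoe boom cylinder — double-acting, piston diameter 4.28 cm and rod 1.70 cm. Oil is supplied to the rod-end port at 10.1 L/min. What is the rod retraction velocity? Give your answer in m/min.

v ≈ 8.34 m/min

Rod-side annular area A_ann = π/4 × (4.28² − 1.70²) = 12.12 cm^2
Flow into the rod-end port fills the annular volume.
v = Q / A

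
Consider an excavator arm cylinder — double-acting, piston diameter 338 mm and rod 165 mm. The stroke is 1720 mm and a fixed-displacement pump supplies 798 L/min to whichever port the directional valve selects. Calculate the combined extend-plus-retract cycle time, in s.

t ≈ 20.4 s

Cap-side area A_cap = π/4 × (338 mm)² = 89730 mm^2
Rod-side annular area A_ann = π/4 × (338² − 165²) = 68340 mm^2
t_ext = A_cap·L/Q = 11.60 s
t_ret = A_ann·L/Q = 8.839 s
t_cycle = t_ext + t_ret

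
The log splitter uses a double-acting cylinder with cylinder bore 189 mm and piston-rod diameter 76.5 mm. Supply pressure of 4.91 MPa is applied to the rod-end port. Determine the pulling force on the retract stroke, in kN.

F ≈ 115 kN

Rod-side annular area A_ann = π/4 × (189² − 76.5²) = 23460 mm^2
On retraction the pressure acts on the annular area (bore minus rod).
F = P × A_ann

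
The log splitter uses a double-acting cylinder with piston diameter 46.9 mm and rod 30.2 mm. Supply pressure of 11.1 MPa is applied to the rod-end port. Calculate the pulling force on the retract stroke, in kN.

F ≈ 11.2 kN

Rod-side annular area A_ann = π/4 × (46.9² − 30.2²) = 1011 mm^2
On retraction the pressure acts on the annular area (bore minus rod).
F = P × A_ann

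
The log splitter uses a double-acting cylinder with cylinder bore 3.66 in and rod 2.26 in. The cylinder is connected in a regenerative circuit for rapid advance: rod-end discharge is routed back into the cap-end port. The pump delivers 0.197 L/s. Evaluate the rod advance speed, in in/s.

v ≈ 3.00 in/s

In regeneration the rod-end outflow joins the pump flow into the cap end, so the net volume the pump must supply per unit advance equals the rod cross-section area.
Rod cross-section A_rod = π/4 × (2.26 in)² = 4.011 in^2
v = Q_pump / A_rod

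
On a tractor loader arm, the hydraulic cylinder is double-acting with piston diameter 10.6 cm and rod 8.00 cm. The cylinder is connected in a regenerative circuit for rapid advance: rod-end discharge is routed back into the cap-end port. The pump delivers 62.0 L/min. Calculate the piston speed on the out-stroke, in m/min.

v ≈ 12.3 m/min

In regeneration the rod-end outflow joins the pump flow into the cap end, so the net volume the pump must supply per unit advance equals the rod cross-section area.
Rod cross-section A_rod = π/4 × (8.00 cm)² = 50.27 cm^2
v = Q_pump / A_rod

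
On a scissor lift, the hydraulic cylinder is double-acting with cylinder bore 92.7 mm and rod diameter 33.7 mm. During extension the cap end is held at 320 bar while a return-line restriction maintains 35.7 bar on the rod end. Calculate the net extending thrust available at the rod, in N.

Cap-side area A_cap = π/4 × (92.7 mm)² = 6749 mm^2
Rod-side annular area A_ann = π/4 × (92.7² − 33.7²) = 5857 mm^2
Net thrust = P_cap·A_cap − P_rod·A_ann = 2.160e5 N − 20910 N

F ≈ 1.95e5 N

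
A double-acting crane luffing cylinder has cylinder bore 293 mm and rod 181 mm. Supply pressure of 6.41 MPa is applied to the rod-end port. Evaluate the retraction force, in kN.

Rod-side annular area A_ann = π/4 × (293² − 181²) = 41700 mm^2
On retraction the pressure acts on the annular area (bore minus rod).
F = P × A_ann

F ≈ 267 kN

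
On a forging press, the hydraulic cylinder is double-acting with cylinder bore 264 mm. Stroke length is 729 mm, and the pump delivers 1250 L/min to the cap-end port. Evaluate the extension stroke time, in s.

Cap-side area A_cap = π/4 × (264 mm)² = 54740 mm^2
Swept volume V = A × L; t = V / Q = A·L / Q

t ≈ 1.92 s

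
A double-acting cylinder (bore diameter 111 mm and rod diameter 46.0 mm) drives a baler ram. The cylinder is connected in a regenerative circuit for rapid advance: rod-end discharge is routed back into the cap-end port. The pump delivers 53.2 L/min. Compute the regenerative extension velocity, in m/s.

In regeneration the rod-end outflow joins the pump flow into the cap end, so the net volume the pump must supply per unit advance equals the rod cross-section area.
Rod cross-section A_rod = π/4 × (46.0 mm)² = 1662 mm^2
v = Q_pump / A_rod

v ≈ 0.534 m/s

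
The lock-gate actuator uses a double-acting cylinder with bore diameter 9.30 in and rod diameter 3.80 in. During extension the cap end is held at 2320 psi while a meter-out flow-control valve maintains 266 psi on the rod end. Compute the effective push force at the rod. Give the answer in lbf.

Cap-side area A_cap = π/4 × (9.30 in)² = 67.93 in^2
Rod-side annular area A_ann = π/4 × (9.30² − 3.80²) = 56.59 in^2
Net thrust = P_cap·A_cap − P_rod·A_ann = 1.576e5 lbf − 15050 lbf

F ≈ 1.43e5 lbf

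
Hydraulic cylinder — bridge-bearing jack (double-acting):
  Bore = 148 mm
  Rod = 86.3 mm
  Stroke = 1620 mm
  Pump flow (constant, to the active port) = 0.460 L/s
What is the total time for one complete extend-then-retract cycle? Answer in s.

t ≈ 101 s

Cap-side area A_cap = π/4 × (148 mm)² = 17200 mm^2
Rod-side annular area A_ann = π/4 × (148² − 86.3²) = 11350 mm^2
t_ext = A_cap·L/Q = 60.59 s
t_ret = A_ann·L/Q = 39.99 s
t_cycle = t_ext + t_ret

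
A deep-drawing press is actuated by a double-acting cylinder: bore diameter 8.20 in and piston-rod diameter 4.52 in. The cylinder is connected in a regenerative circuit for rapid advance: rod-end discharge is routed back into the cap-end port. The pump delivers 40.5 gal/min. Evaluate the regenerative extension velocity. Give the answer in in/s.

In regeneration the rod-end outflow joins the pump flow into the cap end, so the net volume the pump must supply per unit advance equals the rod cross-section area.
Rod cross-section A_rod = π/4 × (4.52 in)² = 16.05 in^2
v = Q_pump / A_rod

v ≈ 9.72 in/s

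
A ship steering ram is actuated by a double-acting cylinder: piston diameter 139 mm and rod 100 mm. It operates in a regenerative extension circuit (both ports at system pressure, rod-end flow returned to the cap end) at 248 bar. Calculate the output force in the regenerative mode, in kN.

F ≈ 195 kN

With equal pressure on both faces, forces on the annular region cancel; the net push is pressure × rod cross-section.
Rod cross-section A_rod = π/4 × (100 mm)² = 7854 mm^2
F = P × A_rod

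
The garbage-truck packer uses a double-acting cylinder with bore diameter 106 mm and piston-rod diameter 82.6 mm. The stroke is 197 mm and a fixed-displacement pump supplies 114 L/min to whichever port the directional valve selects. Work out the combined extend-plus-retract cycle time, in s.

t ≈ 1.27 s

Cap-side area A_cap = π/4 × (106 mm)² = 8825 mm^2
Rod-side annular area A_ann = π/4 × (106² − 82.6²) = 3466 mm^2
t_ext = A_cap·L/Q = 0.9150 s
t_ret = A_ann·L/Q = 0.3594 s
t_cycle = t_ext + t_ret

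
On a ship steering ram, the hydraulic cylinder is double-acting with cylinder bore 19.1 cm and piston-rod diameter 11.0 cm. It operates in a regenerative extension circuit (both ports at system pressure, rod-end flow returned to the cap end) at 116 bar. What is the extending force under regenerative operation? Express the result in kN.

With equal pressure on both faces, forces on the annular region cancel; the net push is pressure × rod cross-section.
Rod cross-section A_rod = π/4 × (11.0 cm)² = 95.03 cm^2
F = P × A_rod

F ≈ 110 kN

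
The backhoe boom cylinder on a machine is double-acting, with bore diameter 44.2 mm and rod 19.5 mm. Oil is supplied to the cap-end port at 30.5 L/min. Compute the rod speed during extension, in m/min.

Cap-side area A_cap = π/4 × (44.2 mm)² = 1534 mm^2
v = Q / A

v ≈ 19.9 m/min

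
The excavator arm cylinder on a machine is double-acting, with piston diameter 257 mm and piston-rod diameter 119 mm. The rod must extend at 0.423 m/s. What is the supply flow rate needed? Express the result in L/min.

Cap-side area A_cap = π/4 × (257 mm)² = 51870 mm^2
Q = A × v

Q ≈ 1320 L/min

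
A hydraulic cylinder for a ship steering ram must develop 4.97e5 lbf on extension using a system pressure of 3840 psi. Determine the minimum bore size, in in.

Extension force acts on the full piston face: F = P × (π/4)D².
D = √(4F / (πP)) = √(4 × 4.97e5 lbf / (π × 3840 psi))

D ≈ 12.8 in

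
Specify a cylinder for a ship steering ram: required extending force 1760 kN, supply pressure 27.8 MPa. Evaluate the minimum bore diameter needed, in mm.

D ≈ 284 mm

Extension force acts on the full piston face: F = P × (π/4)D².
D = √(4F / (πP)) = √(4 × 1760 kN / (π × 27.8 MPa))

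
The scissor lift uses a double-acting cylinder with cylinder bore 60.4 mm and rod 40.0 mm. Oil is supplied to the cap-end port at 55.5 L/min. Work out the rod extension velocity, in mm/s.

v ≈ 323 mm/s

Cap-side area A_cap = π/4 × (60.4 mm)² = 2865 mm^2
v = Q / A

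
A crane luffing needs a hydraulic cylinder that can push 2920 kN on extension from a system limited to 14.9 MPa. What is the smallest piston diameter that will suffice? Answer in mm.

D ≈ 500 mm

Extension force acts on the full piston face: F = P × (π/4)D².
D = √(4F / (πP)) = √(4 × 2920 kN / (π × 14.9 MPa))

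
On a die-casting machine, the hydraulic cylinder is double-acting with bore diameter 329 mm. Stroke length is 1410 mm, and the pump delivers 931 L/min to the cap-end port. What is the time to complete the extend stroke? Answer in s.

Cap-side area A_cap = π/4 × (329 mm)² = 85010 mm^2
Swept volume V = A × L; t = V / Q = A·L / Q

t ≈ 7.73 s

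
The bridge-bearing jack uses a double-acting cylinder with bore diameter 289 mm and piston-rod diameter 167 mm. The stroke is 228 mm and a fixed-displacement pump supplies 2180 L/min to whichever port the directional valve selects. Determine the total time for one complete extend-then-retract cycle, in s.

Cap-side area A_cap = π/4 × (289 mm)² = 65600 mm^2
Rod-side annular area A_ann = π/4 × (289² − 167²) = 43690 mm^2
t_ext = A_cap·L/Q = 0.4116 s
t_ret = A_ann·L/Q = 0.2742 s
t_cycle = t_ext + t_ret

t ≈ 0.686 s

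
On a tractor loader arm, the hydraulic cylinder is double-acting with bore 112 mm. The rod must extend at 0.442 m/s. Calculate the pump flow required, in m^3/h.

Cap-side area A_cap = π/4 × (112 mm)² = 9852 mm^2
Q = A × v

Q ≈ 15.7 m^3/h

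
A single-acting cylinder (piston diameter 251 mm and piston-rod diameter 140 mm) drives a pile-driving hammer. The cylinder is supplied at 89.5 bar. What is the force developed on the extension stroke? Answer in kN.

F ≈ 443 kN

Cap-side area A_cap = π/4 × (251 mm)² = 49480 mm^2
F = P × A_cap = 89.5 bar × A_cap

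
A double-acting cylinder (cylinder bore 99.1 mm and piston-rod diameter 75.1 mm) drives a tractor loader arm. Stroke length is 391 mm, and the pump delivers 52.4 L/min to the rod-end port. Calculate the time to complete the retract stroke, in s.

t ≈ 1.47 s

Rod-side annular area A_ann = π/4 × (99.1² − 75.1²) = 3284 mm^2
Swept volume V = A × L; t = V / Q = A·L / Q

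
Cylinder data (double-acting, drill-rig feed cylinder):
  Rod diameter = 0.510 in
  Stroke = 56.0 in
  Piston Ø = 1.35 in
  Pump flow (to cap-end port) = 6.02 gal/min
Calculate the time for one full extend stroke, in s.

Cap-side area A_cap = π/4 × (1.35 in)² = 1.431 in^2
Swept volume V = A × L; t = V / Q = A·L / Q

t ≈ 3.46 s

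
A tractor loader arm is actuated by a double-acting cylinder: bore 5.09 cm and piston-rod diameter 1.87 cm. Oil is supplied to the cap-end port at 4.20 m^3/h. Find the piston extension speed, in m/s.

v ≈ 0.573 m/s

Cap-side area A_cap = π/4 × (5.09 cm)² = 20.35 cm^2
v = Q / A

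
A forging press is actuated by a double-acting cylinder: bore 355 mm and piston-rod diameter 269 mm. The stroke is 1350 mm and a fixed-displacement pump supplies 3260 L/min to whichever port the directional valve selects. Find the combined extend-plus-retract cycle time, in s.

Cap-side area A_cap = π/4 × (355 mm)² = 98980 mm^2
Rod-side annular area A_ann = π/4 × (355² − 269²) = 42150 mm^2
t_ext = A_cap·L/Q = 2.459 s
t_ret = A_ann·L/Q = 1.047 s
t_cycle = t_ext + t_ret

t ≈ 3.51 s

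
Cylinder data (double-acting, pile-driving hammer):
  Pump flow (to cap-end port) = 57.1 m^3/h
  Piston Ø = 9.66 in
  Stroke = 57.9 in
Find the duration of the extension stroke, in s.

t ≈ 4.38 s

Cap-side area A_cap = π/4 × (9.66 in)² = 73.29 in^2
Swept volume V = A × L; t = V / Q = A·L / Q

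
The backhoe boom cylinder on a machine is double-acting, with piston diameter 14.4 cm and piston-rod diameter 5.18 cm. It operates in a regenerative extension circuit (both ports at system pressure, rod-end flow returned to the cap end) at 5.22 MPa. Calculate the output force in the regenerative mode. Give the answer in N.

With equal pressure on both faces, forces on the annular region cancel; the net push is pressure × rod cross-section.
Rod cross-section A_rod = π/4 × (5.18 cm)² = 21.07 cm^2
F = P × A_rod

F ≈ 11000 N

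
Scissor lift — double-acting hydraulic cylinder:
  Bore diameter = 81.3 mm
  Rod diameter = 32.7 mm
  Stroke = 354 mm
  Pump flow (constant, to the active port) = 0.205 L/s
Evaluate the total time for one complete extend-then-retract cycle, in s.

Cap-side area A_cap = π/4 × (81.3 mm)² = 5191 mm^2
Rod-side annular area A_ann = π/4 × (81.3² − 32.7²) = 4351 mm^2
t_ext = A_cap·L/Q = 8.964 s
t_ret = A_ann·L/Q = 7.514 s
t_cycle = t_ext + t_ret

t ≈ 16.5 s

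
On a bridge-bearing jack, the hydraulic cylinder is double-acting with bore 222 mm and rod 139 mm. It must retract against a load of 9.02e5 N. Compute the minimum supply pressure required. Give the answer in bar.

Rod-side annular area A_ann = π/4 × (222² − 139²) = 23530 mm^2
Retraction: pressure acts on the annular area.
P = F / A = 9.02e5 N / A

P ≈ 383 bar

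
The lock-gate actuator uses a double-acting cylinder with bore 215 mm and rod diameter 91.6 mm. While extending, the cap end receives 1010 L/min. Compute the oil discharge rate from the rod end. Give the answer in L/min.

Q_out ≈ 827 L/min

Cap-side area A_cap = π/4 × (215 mm)² = 36310 mm^2
Rod-side annular area A_ann = π/4 × (215² − 91.6²) = 29720 mm^2
Piston speed v = Q_in/A_cap; rod-end outflow Q_out = v × A_ann = Q_in × A_ann/A_cap.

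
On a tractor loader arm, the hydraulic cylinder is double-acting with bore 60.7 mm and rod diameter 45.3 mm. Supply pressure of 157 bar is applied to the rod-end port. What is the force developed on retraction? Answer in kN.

Rod-side annular area A_ann = π/4 × (60.7² − 45.3²) = 1282 mm^2
On retraction the pressure acts on the annular area (bore minus rod).
F = P × A_ann

F ≈ 20.1 kN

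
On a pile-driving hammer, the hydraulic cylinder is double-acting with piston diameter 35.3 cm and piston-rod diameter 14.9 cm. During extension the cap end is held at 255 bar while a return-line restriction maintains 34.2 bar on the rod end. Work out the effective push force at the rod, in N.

F ≈ 2.22e6 N

Cap-side area A_cap = π/4 × (35.3 cm)² = 978.7 cm^2
Rod-side annular area A_ann = π/4 × (35.3² − 14.9²) = 804.3 cm^2
Net thrust = P_cap·A_cap − P_rod·A_ann = 2.496e6 N − 2.751e5 N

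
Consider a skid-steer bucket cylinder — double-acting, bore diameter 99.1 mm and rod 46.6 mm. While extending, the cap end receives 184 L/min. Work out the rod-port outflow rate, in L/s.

Cap-side area A_cap = π/4 × (99.1 mm)² = 7713 mm^2
Rod-side annular area A_ann = π/4 × (99.1² − 46.6²) = 6008 mm^2
Piston speed v = Q_in/A_cap; rod-end outflow Q_out = v × A_ann = Q_in × A_ann/A_cap.

Q_out ≈ 2.39 L/s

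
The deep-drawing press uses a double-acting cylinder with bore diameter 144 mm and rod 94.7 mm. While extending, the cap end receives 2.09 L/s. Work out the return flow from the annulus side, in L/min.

Q_out ≈ 71.2 L/min

Cap-side area A_cap = π/4 × (144 mm)² = 16290 mm^2
Rod-side annular area A_ann = π/4 × (144² − 94.7²) = 9242 mm^2
Piston speed v = Q_in/A_cap; rod-end outflow Q_out = v × A_ann = Q_in × A_ann/A_cap.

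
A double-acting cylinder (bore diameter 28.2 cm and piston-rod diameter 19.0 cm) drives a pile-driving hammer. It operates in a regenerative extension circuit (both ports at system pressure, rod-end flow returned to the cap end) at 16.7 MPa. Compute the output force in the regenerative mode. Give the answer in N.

With equal pressure on both faces, forces on the annular region cancel; the net push is pressure × rod cross-section.
Rod cross-section A_rod = π/4 × (19.0 cm)² = 283.5 cm^2
F = P × A_rod

F ≈ 4.73e5 N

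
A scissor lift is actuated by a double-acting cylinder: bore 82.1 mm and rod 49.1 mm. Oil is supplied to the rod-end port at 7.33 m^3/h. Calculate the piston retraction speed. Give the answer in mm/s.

v ≈ 599 mm/s

Rod-side annular area A_ann = π/4 × (82.1² − 49.1²) = 3400 mm^2
Flow into the rod-end port fills the annular volume.
v = Q / A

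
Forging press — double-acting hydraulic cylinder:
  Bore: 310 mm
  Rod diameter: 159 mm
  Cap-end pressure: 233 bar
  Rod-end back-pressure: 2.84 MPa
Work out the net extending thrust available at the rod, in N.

Cap-side area A_cap = π/4 × (310 mm)² = 75480 mm^2
Rod-side annular area A_ann = π/4 × (310² − 159²) = 55620 mm^2
Net thrust = P_cap·A_cap − P_rod·A_ann = 1.759e6 N − 1.580e5 N

F ≈ 1.60e6 N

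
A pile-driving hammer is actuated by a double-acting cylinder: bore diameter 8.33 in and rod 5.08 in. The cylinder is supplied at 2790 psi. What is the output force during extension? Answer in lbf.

Cap-side area A_cap = π/4 × (8.33 in)² = 54.50 in^2
F = P × A_cap = 2790 psi × A_cap

F ≈ 1.52e5 lbf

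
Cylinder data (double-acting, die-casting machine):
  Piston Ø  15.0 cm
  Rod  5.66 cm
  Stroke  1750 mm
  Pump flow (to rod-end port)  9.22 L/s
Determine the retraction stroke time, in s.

t ≈ 2.88 s

Rod-side annular area A_ann = π/4 × (15.0² − 5.66²) = 151.6 cm^2
Swept volume V = A × L; t = V / Q = A·L / Q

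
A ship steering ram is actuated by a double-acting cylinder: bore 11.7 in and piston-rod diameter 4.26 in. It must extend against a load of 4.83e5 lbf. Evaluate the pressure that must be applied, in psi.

Cap-side area A_cap = π/4 × (11.7 in)² = 107.5 in^2
P = F / A = 4.83e5 lbf / A

P ≈ 4490 psi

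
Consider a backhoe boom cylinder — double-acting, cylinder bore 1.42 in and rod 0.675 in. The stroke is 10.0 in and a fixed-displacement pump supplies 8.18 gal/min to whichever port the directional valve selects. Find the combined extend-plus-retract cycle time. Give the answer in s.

Cap-side area A_cap = π/4 × (1.42 in)² = 1.584 in^2
Rod-side annular area A_ann = π/4 × (1.42² − 0.675²) = 1.226 in^2
t_ext = A_cap·L/Q = 0.5029 s
t_ret = A_ann·L/Q = 0.3892 s
t_cycle = t_ext + t_ret

t ≈ 0.892 s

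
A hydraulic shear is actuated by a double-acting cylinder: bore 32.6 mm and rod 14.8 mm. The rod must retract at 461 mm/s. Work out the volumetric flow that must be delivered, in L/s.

Rod-side annular area A_ann = π/4 × (32.6² − 14.8²) = 662.7 mm^2
Q = A × v

Q ≈ 0.305 L/s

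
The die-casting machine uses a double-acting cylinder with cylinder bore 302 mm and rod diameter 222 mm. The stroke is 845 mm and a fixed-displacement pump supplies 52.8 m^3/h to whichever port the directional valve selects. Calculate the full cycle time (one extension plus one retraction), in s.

t ≈ 6.02 s

Cap-side area A_cap = π/4 × (302 mm)² = 71630 mm^2
Rod-side annular area A_ann = π/4 × (302² − 222²) = 32920 mm^2
t_ext = A_cap·L/Q = 4.127 s
t_ret = A_ann·L/Q = 1.897 s
t_cycle = t_ext + t_ret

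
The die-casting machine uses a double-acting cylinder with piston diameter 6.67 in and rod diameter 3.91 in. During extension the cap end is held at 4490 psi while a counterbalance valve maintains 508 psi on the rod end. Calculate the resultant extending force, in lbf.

F ≈ 1.45e5 lbf

Cap-side area A_cap = π/4 × (6.67 in)² = 34.94 in^2
Rod-side annular area A_ann = π/4 × (6.67² − 3.91²) = 22.93 in^2
Net thrust = P_cap·A_cap − P_rod·A_ann = 1.569e5 lbf − 11650 lbf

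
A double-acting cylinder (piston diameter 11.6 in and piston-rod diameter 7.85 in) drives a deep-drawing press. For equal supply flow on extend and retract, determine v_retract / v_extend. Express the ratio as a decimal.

Cap-side area A_cap = π/4 × (11.6 in)² = 105.7 in^2
Rod-side annular area A_ann = π/4 × (11.6² − 7.85²) = 57.28 in^2
For equal Q, v ∝ 1/A, so v_ret/v_ext = A_cap/A_ann.

v_ret/v_ext ≈ 1.84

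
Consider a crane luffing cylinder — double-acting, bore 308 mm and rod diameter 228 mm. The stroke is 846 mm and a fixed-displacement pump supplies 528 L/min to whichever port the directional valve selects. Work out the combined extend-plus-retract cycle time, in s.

Cap-side area A_cap = π/4 × (308 mm)² = 74510 mm^2
Rod-side annular area A_ann = π/4 × (308² − 228²) = 33680 mm^2
t_ext = A_cap·L/Q = 7.163 s
t_ret = A_ann·L/Q = 3.238 s
t_cycle = t_ext + t_ret

t ≈ 10.4 s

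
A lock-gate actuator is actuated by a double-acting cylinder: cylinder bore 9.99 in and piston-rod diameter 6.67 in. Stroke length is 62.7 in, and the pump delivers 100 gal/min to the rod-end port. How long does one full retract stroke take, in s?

t ≈ 7.07 s

Rod-side annular area A_ann = π/4 × (9.99² − 6.67²) = 43.44 in^2
Swept volume V = A × L; t = V / Q = A·L / Q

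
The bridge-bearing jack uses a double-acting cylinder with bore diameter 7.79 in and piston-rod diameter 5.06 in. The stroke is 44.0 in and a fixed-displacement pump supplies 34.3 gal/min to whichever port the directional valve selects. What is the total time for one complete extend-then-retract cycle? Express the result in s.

Cap-side area A_cap = π/4 × (7.79 in)² = 47.66 in^2
Rod-side annular area A_ann = π/4 × (7.79² − 5.06²) = 27.55 in^2
t_ext = A_cap·L/Q = 15.88 s
t_ret = A_ann·L/Q = 9.180 s
t_cycle = t_ext + t_ret

t ≈ 25.1 s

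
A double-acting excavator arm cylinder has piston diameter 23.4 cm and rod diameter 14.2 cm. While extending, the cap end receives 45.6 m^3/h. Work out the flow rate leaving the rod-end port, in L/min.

Cap-side area A_cap = π/4 × (23.4 cm)² = 430.1 cm^2
Rod-side annular area A_ann = π/4 × (23.4² − 14.2²) = 271.7 cm^2
Piston speed v = Q_in/A_cap; rod-end outflow Q_out = v × A_ann = Q_in × A_ann/A_cap.

Q_out ≈ 480 L/min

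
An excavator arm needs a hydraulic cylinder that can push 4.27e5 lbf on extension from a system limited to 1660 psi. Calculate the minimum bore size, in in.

Extension force acts on the full piston face: F = P × (π/4)D².
D = √(4F / (πP)) = √(4 × 4.27e5 lbf / (π × 1660 psi))

D ≈ 18.1 in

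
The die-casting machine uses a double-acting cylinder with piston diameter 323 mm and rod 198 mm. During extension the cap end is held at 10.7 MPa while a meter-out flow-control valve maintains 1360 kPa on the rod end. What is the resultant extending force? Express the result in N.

Cap-side area A_cap = π/4 × (323 mm)² = 81940 mm^2
Rod-side annular area A_ann = π/4 × (323² − 198²) = 51150 mm^2
Net thrust = P_cap·A_cap − P_rod·A_ann = 8.768e5 N − 69560 N

F ≈ 8.07e5 N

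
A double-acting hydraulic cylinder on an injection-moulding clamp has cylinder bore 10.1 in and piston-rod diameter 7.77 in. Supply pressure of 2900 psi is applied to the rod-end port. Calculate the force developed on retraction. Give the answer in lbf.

Rod-side annular area A_ann = π/4 × (10.1² − 7.77²) = 32.70 in^2
On retraction the pressure acts on the annular area (bore minus rod).
F = P × A_ann

F ≈ 94800 lbf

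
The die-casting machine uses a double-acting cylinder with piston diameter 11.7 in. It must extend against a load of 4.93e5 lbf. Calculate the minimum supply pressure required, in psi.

P ≈ 4590 psi

Cap-side area A_cap = π/4 × (11.7 in)² = 107.5 in^2
P = F / A = 4.93e5 lbf / A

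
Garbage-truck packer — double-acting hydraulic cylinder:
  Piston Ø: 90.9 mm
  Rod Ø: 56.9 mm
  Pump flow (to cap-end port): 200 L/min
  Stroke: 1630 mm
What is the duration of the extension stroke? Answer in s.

Cap-side area A_cap = π/4 × (90.9 mm)² = 6490 mm^2
Swept volume V = A × L; t = V / Q = A·L / Q

t ≈ 3.17 s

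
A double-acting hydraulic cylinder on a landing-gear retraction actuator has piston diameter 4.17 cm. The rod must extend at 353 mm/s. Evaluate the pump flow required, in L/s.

Q ≈ 0.482 L/s

Cap-side area A_cap = π/4 × (4.17 cm)² = 13.66 cm^2
Q = A × v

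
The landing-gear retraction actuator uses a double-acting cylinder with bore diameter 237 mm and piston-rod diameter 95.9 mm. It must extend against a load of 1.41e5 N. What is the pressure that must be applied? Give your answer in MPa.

Cap-side area A_cap = π/4 × (237 mm)² = 44120 mm^2
P = F / A = 1.41e5 N / A

P ≈ 3.20 MPa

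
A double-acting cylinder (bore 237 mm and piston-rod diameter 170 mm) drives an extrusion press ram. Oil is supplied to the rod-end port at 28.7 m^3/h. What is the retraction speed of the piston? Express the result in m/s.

Rod-side annular area A_ann = π/4 × (237² − 170²) = 21420 mm^2
Flow into the rod-end port fills the annular volume.
v = Q / A

v ≈ 0.372 m/s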